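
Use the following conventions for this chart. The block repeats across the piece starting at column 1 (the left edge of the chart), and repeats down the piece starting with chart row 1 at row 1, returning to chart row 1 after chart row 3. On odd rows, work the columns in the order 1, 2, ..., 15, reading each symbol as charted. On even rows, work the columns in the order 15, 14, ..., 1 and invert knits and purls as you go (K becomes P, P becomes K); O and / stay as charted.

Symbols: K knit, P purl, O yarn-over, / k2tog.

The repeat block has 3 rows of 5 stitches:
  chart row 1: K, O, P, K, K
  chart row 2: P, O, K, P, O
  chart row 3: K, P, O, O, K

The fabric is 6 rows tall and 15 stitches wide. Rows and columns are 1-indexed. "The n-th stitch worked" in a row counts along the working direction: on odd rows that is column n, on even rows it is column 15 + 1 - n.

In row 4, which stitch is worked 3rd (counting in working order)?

Row 4: (4-1) mod 3 = 0, so use chart row 1. Even row -> WS.
Chart row 1 tiled across columns 1-15: K O P K K K O P K K K O P K K
WS: work from column 15 back to column 1 (reverse the tiled row), swapping K<->P (O and / unchanged).
Row 4 as worked: P P K O P P P K O P P P K O P
Counting 3 along the worked row gives K.

== STITCH ==
K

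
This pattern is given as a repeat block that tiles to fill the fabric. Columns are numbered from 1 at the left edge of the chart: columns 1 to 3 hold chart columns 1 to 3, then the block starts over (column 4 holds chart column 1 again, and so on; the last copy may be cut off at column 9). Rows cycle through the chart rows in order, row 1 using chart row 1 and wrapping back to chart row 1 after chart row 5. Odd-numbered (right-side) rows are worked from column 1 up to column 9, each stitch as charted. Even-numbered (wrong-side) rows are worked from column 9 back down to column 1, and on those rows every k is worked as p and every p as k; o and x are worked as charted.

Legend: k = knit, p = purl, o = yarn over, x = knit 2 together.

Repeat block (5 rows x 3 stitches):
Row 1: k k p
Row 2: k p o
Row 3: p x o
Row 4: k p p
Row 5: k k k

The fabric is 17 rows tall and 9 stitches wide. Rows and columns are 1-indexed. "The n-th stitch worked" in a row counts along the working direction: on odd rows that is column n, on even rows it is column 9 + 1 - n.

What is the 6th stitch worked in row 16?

Stitch:
p

Derivation:
Row 16 uses chart row ((16-1) mod 5)+1 = 1. Row 16 is even, so WS.
Chart row 1 tiled across columns 1-9: k k p k k p k k p
WS: work from column 9 back to column 1 (reverse the tiled row), swapping k<->p (o and x unchanged).
Row 16 as worked: k p p k p p k p p
Stitch 6 in working order -> p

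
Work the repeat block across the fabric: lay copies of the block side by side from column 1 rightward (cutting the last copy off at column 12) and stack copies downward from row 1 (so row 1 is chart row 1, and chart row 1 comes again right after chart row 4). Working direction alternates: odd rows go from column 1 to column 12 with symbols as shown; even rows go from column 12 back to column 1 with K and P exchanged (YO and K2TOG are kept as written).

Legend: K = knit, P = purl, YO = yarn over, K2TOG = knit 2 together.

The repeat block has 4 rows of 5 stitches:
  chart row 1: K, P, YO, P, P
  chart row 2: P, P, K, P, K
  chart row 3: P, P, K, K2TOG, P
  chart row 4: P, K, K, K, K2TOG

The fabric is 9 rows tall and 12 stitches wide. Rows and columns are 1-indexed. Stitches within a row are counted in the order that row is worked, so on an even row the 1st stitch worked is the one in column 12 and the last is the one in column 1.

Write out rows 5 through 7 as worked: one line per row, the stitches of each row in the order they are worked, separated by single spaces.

Row 5: chart row 1, RS - tile across columns 1-12 and work as-is.
Row 6: chart row 2, WS - tiled (columns 1-12): P P K P K P P K P K P P; work from column 12 back to 1 with K<->P swapped.
Row 7: chart row 3, RS - tile across columns 1-12 and work as-is.

== ROWS AS WORKED ==
K P YO P P K P YO P P K P
K K P K P K K P K P K K
P P K K2TOG P P P K K2TOG P P P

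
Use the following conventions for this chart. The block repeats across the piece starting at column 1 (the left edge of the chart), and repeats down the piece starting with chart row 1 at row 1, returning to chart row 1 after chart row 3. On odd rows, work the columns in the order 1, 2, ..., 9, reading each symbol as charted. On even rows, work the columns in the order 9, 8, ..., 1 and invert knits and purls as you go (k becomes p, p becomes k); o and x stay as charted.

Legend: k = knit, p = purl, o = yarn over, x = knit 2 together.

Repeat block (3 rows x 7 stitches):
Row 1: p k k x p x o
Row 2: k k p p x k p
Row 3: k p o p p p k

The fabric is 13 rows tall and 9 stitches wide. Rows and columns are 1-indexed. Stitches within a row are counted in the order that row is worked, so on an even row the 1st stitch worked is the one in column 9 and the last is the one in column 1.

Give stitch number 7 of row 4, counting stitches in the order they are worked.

For row 4: chart row = ((4-1) mod 3) + 1 = 1; this is a WS (even) row.
Chart row 1 tiled across columns 1-9: p k k x p x o p k
WS: work from column 9 back to column 1 (reverse the tiled row), swapping k<->p (o and x unchanged).
Row 4 as worked: p k o x k x p p k
Stitch 7 in working order -> p

Stitch:
p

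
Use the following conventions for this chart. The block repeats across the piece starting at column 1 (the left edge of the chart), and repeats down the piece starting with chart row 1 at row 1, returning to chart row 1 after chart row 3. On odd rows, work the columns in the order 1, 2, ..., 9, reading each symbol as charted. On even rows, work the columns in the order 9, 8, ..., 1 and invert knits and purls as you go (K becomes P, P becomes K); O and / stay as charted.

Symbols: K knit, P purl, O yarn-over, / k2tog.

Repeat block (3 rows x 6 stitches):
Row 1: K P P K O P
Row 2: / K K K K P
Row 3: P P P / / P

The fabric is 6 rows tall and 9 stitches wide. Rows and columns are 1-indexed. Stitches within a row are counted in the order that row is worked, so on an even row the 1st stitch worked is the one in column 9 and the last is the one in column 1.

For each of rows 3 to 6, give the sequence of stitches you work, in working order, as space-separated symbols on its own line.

== ROWS AS WORKED ==
P P P / / P P P P
K K P K O P K K P
/ K K K K P / K K
K K K K / / K K K

Derivation:
Row 3: chart row 3, RS - tile across columns 1-9 and work as-is.
Row 4: chart row 1, WS - tiled (columns 1-9): K P P K O P K P P; work from column 9 back to 1 with K<->P swapped.
Row 5: chart row 2, RS - tile across columns 1-9 and work as-is.
Row 6: chart row 3, WS - tiled (columns 1-9): P P P / / P P P P; work from column 9 back to 1 with K<->P swapped.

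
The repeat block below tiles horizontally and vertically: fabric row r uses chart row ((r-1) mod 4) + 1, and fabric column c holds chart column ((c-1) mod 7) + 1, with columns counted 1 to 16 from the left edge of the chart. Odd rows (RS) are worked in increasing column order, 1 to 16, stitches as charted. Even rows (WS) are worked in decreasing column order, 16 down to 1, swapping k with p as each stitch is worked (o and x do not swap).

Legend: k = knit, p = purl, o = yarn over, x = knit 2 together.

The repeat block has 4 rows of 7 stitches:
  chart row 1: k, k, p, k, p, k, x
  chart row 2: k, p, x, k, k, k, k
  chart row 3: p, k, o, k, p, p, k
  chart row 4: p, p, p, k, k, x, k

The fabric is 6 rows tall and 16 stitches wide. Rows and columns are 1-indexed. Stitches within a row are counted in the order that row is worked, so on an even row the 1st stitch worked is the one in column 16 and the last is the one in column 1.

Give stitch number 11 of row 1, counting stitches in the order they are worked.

Row 1 uses chart row ((1-1) mod 4)+1 = 1. Row 1 is odd, so RS.
Chart row 1 tiled across columns 1-16: k k p k p k x k k p k p k x k k
RS row: no reversal, no swap; stitch n worked = column n.
Counting 11 along the worked row gives k.

== STITCH ==
k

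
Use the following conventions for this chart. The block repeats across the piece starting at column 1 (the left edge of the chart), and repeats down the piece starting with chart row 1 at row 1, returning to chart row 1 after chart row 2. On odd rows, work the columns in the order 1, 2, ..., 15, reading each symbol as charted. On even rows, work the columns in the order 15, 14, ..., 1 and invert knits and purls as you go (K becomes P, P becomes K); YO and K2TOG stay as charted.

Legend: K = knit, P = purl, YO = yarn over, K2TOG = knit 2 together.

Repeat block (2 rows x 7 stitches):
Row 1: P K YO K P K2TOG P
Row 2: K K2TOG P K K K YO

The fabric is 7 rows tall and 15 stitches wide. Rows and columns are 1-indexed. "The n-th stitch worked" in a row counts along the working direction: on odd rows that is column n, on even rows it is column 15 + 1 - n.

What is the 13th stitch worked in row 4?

Result:
K

Derivation:
For row 4: chart row = ((4-1) mod 2) + 1 = 2; this is a WS (even) row.
Chart row 2 tiled across columns 1-15: K K2TOG P K K K YO K K2TOG P K K K YO K
Wrong side: read the tiled row from column 15 down to 1 and exchange K with P (leave YO, K2TOG).
Row 4 as worked: P YO P P P K K2TOG P YO P P P K K2TOG P
The 13th stitch worked is K.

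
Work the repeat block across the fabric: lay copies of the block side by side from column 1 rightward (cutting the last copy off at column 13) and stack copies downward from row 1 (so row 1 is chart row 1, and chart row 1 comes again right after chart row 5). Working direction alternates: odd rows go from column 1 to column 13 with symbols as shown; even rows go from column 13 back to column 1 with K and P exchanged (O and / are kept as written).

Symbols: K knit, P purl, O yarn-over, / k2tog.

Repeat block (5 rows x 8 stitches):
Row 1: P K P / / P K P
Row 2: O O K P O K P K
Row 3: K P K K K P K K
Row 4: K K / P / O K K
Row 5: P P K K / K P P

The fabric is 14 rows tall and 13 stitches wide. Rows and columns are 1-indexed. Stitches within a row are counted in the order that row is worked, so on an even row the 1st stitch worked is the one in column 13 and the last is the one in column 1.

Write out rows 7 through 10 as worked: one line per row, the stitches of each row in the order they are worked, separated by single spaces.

Row 7: chart row 2, RS - tile across columns 1-13 and work as-is.
Row 8: chart row 3, WS - tiled (columns 1-13): K P K K K P K K K P K K K; work from column 13 back to 1 with K<->P swapped.
Row 9: chart row 4, RS - tile across columns 1-13 and work as-is.
Row 10: chart row 5, WS - tiled (columns 1-13): P P K K / K P P P P K K /; work from column 13 back to 1 with K<->P swapped.

Rows as worked:
O O K P O K P K O O K P O
P P P K P P P K P P P K P
K K / P / O K K K K / P /
/ P P K K K K P / P P K K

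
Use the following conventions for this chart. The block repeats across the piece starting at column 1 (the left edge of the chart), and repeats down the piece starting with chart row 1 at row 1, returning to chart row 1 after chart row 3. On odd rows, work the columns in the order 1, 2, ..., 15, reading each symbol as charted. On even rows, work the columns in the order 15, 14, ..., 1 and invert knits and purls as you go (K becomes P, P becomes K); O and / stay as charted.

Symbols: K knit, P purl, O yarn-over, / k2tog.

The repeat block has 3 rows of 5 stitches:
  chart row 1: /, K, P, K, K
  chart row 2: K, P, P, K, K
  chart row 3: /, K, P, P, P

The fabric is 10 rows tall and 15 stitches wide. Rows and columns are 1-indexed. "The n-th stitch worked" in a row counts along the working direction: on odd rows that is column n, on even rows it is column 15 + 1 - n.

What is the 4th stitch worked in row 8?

For row 8: chart row = ((8-1) mod 3) + 1 = 2; this is a WS (even) row.
Chart row 2 tiled across columns 1-15: K P P K K K P P K K K P P K K
Wrong side: read the tiled row from column 15 down to 1 and exchange K with P (leave O, /).
Row 8 as worked: P P K K P P P K K P P P K K P
Counting 4 along the worked row gives K.

Stitch:
K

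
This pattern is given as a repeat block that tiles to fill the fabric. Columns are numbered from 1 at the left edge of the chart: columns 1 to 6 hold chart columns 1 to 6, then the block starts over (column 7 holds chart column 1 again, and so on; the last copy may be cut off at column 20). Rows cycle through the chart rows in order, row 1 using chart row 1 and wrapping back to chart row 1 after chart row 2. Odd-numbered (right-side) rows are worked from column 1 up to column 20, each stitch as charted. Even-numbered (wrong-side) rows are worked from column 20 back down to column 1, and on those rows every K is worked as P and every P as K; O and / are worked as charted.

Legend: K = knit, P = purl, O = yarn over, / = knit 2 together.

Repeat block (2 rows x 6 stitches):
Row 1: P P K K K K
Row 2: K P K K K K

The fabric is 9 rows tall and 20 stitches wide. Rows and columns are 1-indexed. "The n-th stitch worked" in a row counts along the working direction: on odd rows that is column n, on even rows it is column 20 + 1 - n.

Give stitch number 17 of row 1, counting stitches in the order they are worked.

For row 1: chart row = ((1-1) mod 2) + 1 = 1; this is a RS (odd) row.
Chart row 1 tiled across columns 1-20: P P K K K K P P K K K K P P K K K K P P
RS row: no reversal, no swap; stitch n worked = column n.
Stitch 17 in working order -> K

Stitch:
K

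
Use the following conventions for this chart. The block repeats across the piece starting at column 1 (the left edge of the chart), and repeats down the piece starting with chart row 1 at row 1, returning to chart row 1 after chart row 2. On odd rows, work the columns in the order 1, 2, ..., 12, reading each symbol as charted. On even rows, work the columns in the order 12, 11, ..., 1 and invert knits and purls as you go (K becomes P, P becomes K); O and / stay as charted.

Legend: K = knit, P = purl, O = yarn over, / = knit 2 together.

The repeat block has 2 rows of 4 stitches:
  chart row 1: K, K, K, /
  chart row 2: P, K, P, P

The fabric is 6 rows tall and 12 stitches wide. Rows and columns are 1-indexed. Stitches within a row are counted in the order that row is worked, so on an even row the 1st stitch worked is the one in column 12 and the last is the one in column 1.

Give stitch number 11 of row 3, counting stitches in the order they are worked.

Row 3 uses chart row ((3-1) mod 2)+1 = 1. Row 3 is odd, so RS.
Chart row 1 tiled across columns 1-12: K K K / K K K / K K K /
Right side: take the tiled row as-is (worked left to right from column 1).
The 11th stitch worked is K.

Result:
K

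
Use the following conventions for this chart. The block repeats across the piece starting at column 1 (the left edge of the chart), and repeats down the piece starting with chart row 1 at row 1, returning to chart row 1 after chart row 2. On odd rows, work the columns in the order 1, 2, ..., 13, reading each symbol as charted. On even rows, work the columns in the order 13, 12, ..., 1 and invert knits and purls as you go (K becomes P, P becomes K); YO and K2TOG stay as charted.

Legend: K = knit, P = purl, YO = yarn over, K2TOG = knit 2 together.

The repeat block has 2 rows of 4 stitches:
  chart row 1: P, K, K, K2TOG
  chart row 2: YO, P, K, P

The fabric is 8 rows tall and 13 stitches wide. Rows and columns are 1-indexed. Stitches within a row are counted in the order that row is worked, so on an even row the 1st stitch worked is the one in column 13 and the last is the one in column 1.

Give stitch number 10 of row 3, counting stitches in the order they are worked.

Stitch:
K

Derivation:
For row 3: chart row = ((3-1) mod 2) + 1 = 1; this is a RS (odd) row.
Chart row 1 tiled across columns 1-13: P K K K2TOG P K K K2TOG P K K K2TOG P
RS row: no reversal, no swap; stitch n worked = column n.
The 10th stitch worked is K.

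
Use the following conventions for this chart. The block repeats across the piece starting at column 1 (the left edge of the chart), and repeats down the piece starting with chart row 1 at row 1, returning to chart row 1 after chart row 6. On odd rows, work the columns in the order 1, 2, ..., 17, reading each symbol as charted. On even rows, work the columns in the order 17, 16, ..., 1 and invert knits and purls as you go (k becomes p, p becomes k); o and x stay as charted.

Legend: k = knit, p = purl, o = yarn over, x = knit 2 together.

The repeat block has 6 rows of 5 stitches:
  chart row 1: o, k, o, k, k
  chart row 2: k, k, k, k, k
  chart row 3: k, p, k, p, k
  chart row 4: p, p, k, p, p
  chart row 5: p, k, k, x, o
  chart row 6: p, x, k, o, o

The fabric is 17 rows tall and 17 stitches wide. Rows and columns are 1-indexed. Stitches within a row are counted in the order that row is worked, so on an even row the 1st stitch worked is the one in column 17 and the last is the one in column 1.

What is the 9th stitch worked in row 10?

For row 10: chart row = ((10-1) mod 6) + 1 = 4; this is a WS (even) row.
Chart row 4 tiled across columns 1-17: p p k p p p p k p p p p k p p p p
WS row: flip the tiled sequence (start at column 17) and apply k<->p; o and x stay.
Row 10 as worked: k k k k p k k k k p k k k k p k k
Counting 9 along the worked row gives k.

Result:
k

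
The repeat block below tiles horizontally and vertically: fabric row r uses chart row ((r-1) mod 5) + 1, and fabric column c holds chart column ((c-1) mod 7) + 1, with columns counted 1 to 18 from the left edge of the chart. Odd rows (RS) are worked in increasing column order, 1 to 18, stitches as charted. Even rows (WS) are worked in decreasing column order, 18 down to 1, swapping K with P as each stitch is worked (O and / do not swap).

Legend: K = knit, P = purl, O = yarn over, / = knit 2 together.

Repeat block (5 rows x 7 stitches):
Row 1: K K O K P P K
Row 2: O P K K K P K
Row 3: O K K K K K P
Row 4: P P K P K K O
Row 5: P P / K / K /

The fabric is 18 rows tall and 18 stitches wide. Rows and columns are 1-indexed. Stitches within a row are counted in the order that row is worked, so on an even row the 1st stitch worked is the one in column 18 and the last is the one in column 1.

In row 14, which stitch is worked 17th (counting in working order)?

Row 14 uses chart row ((14-1) mod 5)+1 = 4. Row 14 is even, so WS.
Chart row 4 tiled across columns 1-18: P P K P K K O P P K P K K O P P K P
Wrong side: read the tiled row from column 18 down to 1 and exchange K with P (leave O, /).
Row 14 as worked: K P K K O P P K P K K O P P K P K K
Stitch 17 in working order -> K

Result:
K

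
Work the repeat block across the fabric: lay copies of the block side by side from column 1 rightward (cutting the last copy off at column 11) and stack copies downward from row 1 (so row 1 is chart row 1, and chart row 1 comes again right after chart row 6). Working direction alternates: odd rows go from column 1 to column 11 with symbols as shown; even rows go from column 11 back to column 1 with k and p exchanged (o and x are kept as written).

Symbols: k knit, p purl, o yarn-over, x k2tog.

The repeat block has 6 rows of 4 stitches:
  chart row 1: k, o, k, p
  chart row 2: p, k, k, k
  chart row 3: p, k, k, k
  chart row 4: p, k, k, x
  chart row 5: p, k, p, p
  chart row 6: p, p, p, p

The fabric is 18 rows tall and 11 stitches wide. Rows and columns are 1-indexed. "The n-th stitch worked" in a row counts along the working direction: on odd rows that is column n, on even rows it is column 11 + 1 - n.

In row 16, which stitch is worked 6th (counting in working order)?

Row 16 uses chart row ((16-1) mod 6)+1 = 4. Row 16 is even, so WS.
Chart row 4 tiled across columns 1-11: p k k x p k k x p k k
Wrong side: read the tiled row from column 11 down to 1 and exchange k with p (leave o, x).
Row 16 as worked: p p k x p p k x p p k
Counting 6 along the worked row gives p.

Stitch:
p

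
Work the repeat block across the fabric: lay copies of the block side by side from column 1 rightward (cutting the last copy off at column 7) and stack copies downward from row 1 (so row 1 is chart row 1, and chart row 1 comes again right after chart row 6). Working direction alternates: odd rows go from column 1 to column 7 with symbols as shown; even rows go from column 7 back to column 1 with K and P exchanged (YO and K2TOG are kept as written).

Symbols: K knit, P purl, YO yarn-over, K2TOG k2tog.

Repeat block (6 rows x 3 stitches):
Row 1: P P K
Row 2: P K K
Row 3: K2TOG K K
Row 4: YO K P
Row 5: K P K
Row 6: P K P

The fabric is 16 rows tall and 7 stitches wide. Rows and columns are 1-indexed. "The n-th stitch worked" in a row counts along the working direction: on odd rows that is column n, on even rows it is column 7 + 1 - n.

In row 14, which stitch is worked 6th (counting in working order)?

== STITCH ==
P

Derivation:
Row 14: (14-1) mod 6 = 1, so use chart row 2. Even row -> WS.
Chart row 2 tiled across columns 1-7: P K K P K K P
WS row: flip the tiled sequence (start at column 7) and apply K<->P; YO and K2TOG stay.
Row 14 as worked: K P P K P P K
Stitch 6 in working order -> P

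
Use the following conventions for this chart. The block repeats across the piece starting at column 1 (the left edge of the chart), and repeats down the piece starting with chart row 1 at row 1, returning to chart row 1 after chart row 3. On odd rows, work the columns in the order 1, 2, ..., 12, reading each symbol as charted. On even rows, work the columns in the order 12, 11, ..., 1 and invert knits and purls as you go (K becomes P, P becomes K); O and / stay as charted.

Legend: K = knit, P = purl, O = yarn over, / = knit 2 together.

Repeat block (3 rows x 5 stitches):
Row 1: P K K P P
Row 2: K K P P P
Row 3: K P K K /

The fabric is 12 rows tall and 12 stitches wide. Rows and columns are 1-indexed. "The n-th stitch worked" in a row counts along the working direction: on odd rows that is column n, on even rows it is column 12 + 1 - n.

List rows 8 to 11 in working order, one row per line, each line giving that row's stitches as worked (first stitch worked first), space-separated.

Result:
P P K K K P P K K K P P
K P K K / K P K K / K P
P K K K P P K K K P P K
K K P P P K K P P P K K

Derivation:
Row 8: chart row 2, WS - tiled (columns 1-12): K K P P P K K P P P K K; work from column 12 back to 1 with K<->P swapped.
Row 9: chart row 3, RS - tile across columns 1-12 and work as-is.
Row 10: chart row 1, WS - tiled (columns 1-12): P K K P P P K K P P P K; work from column 12 back to 1 with K<->P swapped.
Row 11: chart row 2, RS - tile across columns 1-12 and work as-is.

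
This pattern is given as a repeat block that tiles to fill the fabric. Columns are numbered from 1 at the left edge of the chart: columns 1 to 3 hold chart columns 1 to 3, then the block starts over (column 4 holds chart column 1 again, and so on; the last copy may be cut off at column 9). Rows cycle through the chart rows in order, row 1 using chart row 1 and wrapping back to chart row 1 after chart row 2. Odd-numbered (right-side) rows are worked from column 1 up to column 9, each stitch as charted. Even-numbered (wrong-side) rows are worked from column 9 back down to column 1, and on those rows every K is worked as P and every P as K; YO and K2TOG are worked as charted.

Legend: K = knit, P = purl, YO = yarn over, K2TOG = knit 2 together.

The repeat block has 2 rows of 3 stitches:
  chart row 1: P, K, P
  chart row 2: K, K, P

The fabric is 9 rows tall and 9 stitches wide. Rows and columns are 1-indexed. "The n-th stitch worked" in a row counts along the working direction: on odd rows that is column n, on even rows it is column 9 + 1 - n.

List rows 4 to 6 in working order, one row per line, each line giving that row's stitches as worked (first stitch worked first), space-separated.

Row 4: chart row 2, WS - tiled (columns 1-9): K K P K K P K K P; work from column 9 back to 1 with K<->P swapped.
Row 5: chart row 1, RS - tile across columns 1-9 and work as-is.
Row 6: chart row 2, WS - tiled (columns 1-9): K K P K K P K K P; work from column 9 back to 1 with K<->P swapped.

== ROWS AS WORKED ==
K P P K P P K P P
P K P P K P P K P
K P P K P P K P P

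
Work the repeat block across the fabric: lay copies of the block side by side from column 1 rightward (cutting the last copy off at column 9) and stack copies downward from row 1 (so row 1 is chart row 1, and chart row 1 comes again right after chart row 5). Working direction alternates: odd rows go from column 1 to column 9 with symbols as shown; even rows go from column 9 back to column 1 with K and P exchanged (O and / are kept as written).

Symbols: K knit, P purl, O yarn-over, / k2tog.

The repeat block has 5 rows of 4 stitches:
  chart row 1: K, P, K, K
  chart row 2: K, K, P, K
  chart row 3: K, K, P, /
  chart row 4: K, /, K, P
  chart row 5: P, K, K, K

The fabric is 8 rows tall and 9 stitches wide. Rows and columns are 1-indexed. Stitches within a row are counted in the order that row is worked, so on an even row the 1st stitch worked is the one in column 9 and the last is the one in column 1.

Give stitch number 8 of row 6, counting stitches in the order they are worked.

Result:
K

Derivation:
For row 6: chart row = ((6-1) mod 5) + 1 = 1; this is a WS (even) row.
Chart row 1 tiled across columns 1-9: K P K K K P K K K
WS row: flip the tiled sequence (start at column 9) and apply K<->P; O and / stay.
Row 6 as worked: P P P K P P P K P
The 8th stitch worked is K.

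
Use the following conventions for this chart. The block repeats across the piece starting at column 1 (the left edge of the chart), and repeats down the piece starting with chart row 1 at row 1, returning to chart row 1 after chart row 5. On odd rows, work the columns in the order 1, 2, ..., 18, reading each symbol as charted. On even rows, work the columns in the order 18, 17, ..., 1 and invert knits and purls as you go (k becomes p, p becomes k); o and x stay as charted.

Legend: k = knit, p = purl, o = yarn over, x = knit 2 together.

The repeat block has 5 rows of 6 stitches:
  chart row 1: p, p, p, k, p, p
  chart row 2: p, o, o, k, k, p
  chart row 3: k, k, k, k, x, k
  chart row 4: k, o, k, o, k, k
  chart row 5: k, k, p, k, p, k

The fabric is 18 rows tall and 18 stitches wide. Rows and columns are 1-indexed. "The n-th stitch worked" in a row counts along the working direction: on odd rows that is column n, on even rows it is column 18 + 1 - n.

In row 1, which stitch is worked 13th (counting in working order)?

Row 1 uses chart row ((1-1) mod 5)+1 = 1. Row 1 is odd, so RS.
Chart row 1 tiled across columns 1-18: p p p k p p p p p k p p p p p k p p
Right side: take the tiled row as-is (worked left to right from column 1).
Stitch 13 in working order -> p

Stitch:
p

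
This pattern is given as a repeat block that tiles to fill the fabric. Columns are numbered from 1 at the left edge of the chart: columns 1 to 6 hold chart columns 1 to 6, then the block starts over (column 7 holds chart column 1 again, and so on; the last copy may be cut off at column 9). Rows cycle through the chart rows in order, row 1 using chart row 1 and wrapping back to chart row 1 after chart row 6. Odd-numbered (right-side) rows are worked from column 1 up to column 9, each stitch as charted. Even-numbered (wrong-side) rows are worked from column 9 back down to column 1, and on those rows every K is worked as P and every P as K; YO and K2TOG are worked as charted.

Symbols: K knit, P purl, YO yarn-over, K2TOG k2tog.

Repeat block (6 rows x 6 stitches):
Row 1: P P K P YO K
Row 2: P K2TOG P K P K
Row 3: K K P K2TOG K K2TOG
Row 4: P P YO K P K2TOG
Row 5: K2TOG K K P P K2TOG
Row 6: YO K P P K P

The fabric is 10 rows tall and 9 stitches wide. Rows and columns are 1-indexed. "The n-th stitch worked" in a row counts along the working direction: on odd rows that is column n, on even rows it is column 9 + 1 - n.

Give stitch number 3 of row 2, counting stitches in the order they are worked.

Row 2 uses chart row ((2-1) mod 6)+1 = 2. Row 2 is even, so WS.
Chart row 2 tiled across columns 1-9: P K2TOG P K P K P K2TOG P
Wrong side: read the tiled row from column 9 down to 1 and exchange K with P (leave YO, K2TOG).
Row 2 as worked: K K2TOG K P K P K K2TOG K
The 3rd stitch worked is K.

Result:
K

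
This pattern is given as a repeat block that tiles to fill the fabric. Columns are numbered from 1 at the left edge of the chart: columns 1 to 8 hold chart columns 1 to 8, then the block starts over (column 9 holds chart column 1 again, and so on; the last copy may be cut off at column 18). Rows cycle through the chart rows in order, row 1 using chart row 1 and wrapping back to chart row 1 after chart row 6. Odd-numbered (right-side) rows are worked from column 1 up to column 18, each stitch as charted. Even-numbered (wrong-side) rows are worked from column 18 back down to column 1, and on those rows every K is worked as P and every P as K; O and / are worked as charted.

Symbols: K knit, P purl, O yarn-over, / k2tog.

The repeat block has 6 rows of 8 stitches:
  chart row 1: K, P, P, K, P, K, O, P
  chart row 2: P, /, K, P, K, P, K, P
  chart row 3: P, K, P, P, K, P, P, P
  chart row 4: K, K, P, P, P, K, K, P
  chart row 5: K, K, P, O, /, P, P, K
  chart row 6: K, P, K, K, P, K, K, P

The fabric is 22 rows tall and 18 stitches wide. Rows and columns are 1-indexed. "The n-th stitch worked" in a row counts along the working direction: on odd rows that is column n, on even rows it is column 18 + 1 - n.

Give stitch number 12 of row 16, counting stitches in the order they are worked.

For row 16: chart row = ((16-1) mod 6) + 1 = 4; this is a WS (even) row.
Chart row 4 tiled across columns 1-18: K K P P P K K P K K P P P K K P K K
WS row: flip the tiled sequence (start at column 18) and apply K<->P; O and / stay.
Row 16 as worked: P P K P P K K K P P K P P K K K P P
The 12th stitch worked is P.

Result:
P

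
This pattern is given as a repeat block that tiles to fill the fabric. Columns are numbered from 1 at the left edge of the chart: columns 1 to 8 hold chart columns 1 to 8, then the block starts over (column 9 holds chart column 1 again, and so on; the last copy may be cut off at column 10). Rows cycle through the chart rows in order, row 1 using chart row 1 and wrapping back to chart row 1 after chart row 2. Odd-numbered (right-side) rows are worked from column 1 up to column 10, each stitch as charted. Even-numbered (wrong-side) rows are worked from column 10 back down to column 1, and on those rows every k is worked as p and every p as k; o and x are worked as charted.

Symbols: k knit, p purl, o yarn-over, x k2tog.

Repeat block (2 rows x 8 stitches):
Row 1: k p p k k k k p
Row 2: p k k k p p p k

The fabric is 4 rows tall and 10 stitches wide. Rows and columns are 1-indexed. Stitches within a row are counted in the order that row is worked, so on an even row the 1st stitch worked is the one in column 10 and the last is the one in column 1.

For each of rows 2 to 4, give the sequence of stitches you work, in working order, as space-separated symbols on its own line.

Result:
p k p k k k p p p k
k p p k k k k p k p
p k p k k k p p p k

Derivation:
Row 2: chart row 2, WS - tiled (columns 1-10): p k k k p p p k p k; work from column 10 back to 1 with k<->p swapped.
Row 3: chart row 1, RS - tile across columns 1-10 and work as-is.
Row 4: chart row 2, WS - tiled (columns 1-10): p k k k p p p k p k; work from column 10 back to 1 with k<->p swapped.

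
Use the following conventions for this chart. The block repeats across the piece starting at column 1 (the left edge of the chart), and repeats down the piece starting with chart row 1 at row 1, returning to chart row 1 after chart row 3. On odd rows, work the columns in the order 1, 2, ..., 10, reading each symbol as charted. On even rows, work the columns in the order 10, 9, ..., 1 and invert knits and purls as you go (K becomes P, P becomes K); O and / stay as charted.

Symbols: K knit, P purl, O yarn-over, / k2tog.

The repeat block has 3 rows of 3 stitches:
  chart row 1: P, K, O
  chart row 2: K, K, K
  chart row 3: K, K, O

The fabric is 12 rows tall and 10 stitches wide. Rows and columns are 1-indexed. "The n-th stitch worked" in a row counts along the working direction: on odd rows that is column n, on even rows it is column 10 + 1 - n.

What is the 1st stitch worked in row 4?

For row 4: chart row = ((4-1) mod 3) + 1 = 1; this is a WS (even) row.
Chart row 1 tiled across columns 1-10: P K O P K O P K O P
WS: work from column 10 back to column 1 (reverse the tiled row), swapping K<->P (O and / unchanged).
Row 4 as worked: K O P K O P K O P K
Stitch 1 in working order -> K

Result:
K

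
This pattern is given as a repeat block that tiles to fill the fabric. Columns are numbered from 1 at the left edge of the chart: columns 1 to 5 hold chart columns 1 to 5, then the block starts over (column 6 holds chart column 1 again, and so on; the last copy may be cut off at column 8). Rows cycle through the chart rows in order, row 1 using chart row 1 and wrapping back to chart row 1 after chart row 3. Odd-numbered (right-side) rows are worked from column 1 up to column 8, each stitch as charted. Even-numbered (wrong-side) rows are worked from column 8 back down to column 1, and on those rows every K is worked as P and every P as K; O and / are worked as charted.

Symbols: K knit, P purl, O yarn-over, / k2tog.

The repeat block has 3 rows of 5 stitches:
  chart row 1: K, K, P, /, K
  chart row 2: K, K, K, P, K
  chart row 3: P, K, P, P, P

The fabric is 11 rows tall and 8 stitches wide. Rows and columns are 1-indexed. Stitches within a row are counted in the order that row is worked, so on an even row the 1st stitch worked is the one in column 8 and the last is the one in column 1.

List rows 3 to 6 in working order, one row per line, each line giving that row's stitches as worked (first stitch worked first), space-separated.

== ROWS AS WORKED ==
P K P P P P K P
K P P P / K P P
K K K P K K K K
K P K K K K P K

Derivation:
Row 3: chart row 3, RS - tile across columns 1-8 and work as-is.
Row 4: chart row 1, WS - tiled (columns 1-8): K K P / K K K P; work from column 8 back to 1 with K<->P swapped.
Row 5: chart row 2, RS - tile across columns 1-8 and work as-is.
Row 6: chart row 3, WS - tiled (columns 1-8): P K P P P P K P; work from column 8 back to 1 with K<->P swapped.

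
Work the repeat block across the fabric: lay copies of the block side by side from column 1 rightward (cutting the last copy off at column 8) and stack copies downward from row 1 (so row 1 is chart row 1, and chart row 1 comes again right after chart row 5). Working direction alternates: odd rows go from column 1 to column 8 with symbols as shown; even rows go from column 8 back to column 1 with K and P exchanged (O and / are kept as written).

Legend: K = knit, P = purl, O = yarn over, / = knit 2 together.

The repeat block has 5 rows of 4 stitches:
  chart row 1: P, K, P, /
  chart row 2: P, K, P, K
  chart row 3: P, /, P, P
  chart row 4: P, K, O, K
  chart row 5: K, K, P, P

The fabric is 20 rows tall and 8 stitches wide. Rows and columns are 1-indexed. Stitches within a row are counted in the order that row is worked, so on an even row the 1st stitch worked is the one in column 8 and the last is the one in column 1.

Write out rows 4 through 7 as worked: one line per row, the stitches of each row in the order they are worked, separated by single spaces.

Row 4: chart row 4, WS - tiled (columns 1-8): P K O K P K O K; work from column 8 back to 1 with K<->P swapped.
Row 5: chart row 5, RS - tile across columns 1-8 and work as-is.
Row 6: chart row 1, WS - tiled (columns 1-8): P K P / P K P /; work from column 8 back to 1 with K<->P swapped.
Row 7: chart row 2, RS - tile across columns 1-8 and work as-is.

== ROWS AS WORKED ==
P O P K P O P K
K K P P K K P P
/ K P K / K P K
P K P K P K P K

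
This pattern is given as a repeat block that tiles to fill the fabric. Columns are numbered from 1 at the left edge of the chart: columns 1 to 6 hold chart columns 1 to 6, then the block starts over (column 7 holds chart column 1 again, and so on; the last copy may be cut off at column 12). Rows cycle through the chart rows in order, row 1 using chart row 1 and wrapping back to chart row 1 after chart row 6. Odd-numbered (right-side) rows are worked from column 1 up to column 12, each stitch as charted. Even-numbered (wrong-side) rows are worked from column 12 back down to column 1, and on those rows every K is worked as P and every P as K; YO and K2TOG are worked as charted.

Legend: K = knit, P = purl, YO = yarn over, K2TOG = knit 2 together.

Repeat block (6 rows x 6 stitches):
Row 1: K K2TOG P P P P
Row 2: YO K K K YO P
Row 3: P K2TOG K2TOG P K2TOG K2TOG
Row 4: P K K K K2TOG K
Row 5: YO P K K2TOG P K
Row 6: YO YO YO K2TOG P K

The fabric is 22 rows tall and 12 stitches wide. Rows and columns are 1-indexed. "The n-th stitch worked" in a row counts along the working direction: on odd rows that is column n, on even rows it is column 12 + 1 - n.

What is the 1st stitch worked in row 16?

Result:
P

Derivation:
Row 16: (16-1) mod 6 = 3, so use chart row 4. Even row -> WS.
Chart row 4 tiled across columns 1-12: P K K K K2TOG K P K K K K2TOG K
WS row: flip the tiled sequence (start at column 12) and apply K<->P; YO and K2TOG stay.
Row 16 as worked: P K2TOG P P P K P K2TOG P P P K
Counting 1 along the worked row gives P.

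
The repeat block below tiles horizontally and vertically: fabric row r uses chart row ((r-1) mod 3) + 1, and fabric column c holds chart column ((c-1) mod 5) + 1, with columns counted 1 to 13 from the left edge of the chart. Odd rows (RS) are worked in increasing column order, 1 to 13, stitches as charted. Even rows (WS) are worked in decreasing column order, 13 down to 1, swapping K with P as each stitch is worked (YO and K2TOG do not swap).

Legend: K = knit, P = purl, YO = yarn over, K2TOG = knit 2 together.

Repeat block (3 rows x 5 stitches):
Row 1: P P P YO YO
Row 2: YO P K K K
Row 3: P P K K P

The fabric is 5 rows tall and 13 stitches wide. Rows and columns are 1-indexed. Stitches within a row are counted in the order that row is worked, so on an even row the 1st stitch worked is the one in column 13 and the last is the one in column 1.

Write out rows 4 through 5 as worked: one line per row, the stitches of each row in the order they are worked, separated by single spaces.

Rows as worked:
K K K YO YO K K K YO YO K K K
YO P K K K YO P K K K YO P K

Derivation:
Row 4: chart row 1, WS - tiled (columns 1-13): P P P YO YO P P P YO YO P P P; work from column 13 back to 1 with K<->P swapped.
Row 5: chart row 2, RS - tile across columns 1-13 and work as-is.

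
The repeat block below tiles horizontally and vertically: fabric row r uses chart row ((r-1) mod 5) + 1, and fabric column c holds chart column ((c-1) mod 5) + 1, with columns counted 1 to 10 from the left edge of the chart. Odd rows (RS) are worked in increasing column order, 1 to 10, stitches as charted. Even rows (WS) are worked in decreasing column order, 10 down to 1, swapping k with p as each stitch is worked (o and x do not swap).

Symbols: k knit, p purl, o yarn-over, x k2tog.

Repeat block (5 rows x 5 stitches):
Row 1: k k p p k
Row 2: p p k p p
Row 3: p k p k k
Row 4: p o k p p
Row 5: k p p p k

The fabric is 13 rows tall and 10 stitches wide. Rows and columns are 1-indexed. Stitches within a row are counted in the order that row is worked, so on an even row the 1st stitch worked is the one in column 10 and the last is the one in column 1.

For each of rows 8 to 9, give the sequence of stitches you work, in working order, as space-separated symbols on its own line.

Row 8: chart row 3, WS - tiled (columns 1-10): p k p k k p k p k k; work from column 10 back to 1 with k<->p swapped.
Row 9: chart row 4, RS - tile across columns 1-10 and work as-is.

== ROWS AS WORKED ==
p p k p k p p k p k
p o k p p p o k p p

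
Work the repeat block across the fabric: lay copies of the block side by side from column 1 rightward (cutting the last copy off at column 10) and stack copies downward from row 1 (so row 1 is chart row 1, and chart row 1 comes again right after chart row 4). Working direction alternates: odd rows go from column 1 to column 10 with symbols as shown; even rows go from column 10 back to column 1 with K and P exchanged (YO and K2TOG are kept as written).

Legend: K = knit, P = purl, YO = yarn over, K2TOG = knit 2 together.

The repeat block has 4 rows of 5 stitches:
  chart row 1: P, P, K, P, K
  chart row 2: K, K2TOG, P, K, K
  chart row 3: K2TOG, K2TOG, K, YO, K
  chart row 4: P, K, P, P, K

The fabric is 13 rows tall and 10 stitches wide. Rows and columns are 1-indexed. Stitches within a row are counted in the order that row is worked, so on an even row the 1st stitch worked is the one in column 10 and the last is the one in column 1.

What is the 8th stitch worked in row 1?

Stitch:
K

Derivation:
Row 1 uses chart row ((1-1) mod 4)+1 = 1. Row 1 is odd, so RS.
Chart row 1 tiled across columns 1-10: P P K P K P P K P K
RS: work column 1 to column 10, symbols as charted — the tiled row is the row as worked.
Counting 8 along the worked row gives K.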